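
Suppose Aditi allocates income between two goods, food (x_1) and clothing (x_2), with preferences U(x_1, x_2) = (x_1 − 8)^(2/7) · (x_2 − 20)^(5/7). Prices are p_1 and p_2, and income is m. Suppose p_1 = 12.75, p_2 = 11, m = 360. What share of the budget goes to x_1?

This is Cobb-Douglas in (x_1−8, x_2−20): tangency gives 2/7·p_2·(x_2−20) = 5/7·p_1·(x_1−8).
Substituting into the budget: x_1* = 8 + 2/7·(m − 8·p_1 − 20·p_2)/p_1, and x_2* = 20 + 5/7·(…)/p_2.
Discretionary income = 360 − 8·12.75 − 20·11 = 38; x_1* = 8 + 2/7·38/12.75 = 8.8515; x_2* = 20 + 5/7·38/11 = 22.4675.
Expenditure on x_1: 12.75·8.8515 = 112.8571; share = 0.3135.

share on x_1 = 0.3135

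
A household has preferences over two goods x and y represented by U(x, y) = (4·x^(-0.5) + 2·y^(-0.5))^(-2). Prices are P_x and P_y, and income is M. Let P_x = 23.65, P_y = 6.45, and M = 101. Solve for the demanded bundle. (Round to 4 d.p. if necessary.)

MU_x ∝ 4·x^(-1.5), MU_y ∝ 2·y^(-1.5), so MRS = 2·(y/x)^(1.5) = P_x/P_y.
Solve for the ratio: y/x = [(1/2)·P_x/P_y]^(2/3).
With the ratio pinned down, the budget gives x* = M/(P_x + P_y·(y/x)) and y* = (y/x)·x*.
Numerically y/x = 1.49794, so x* = 101/(23.65 + 6.45·1.49794) = 3.032 and y* = 1.49794·3.032 = 4.5417.

x* = 3.032, y* = 4.5417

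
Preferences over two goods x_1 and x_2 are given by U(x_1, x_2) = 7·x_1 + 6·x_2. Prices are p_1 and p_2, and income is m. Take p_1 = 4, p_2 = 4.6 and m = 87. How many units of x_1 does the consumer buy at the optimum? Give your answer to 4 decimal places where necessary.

x_1* = 21.75

Linear utility — the consumer picks whichever good has higher MU/price: 7/4 = 1.75 vs 6/4.6 = 1.3043.
x_1 gives more utility per dollar, so spend all income on x_1: x_1* = m/p_1, x_2* = 0.
Numerically: x_1* = 21.75, x_2* = 0.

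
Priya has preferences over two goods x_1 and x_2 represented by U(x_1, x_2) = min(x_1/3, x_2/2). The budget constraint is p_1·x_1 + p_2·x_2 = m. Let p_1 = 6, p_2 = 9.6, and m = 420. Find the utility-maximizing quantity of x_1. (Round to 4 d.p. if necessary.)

Leontief preferences: the optimum is at the kink where x_1/3 = x_2/2, i.e. x_2 = (2/3)·x_1.
Budget: p_1·x_1 + p_2·(2/3)·x_1 = m, so (3·p_1 + 2·p_2)·x_1 = 3·m.
Demand: x_1*(p_1,p_2,m) = 3·m/(3·p_1 + 2·p_2), x_2* = 2·m/(3·p_1 + 2·p_2).
Here 3·6 + 2·9.6 = 37.2, giving x_1* = 33.871.

x_1* = 33.871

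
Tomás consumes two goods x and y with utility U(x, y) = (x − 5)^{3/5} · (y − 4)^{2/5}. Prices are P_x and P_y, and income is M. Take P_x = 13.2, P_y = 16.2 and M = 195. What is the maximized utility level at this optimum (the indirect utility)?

V = 2.2861

Let x' = x−5, y' = y−4. MRS = (3/2)·y'/x' = P_x/P_y.
Substituting into the budget: x* = 5 + 0.6·(M − 5·P_x − 4·P_y)/P_x, and y* = 4 + 0.4·(…)/P_y.
Discretionary income = 195 − 5·13.2 − 4·16.2 = 64.2; x* = 5 + 0.6·64.2/13.2 = 7.9182; y* = 4 + 0.4·64.2/16.2 = 5.5852.
Utility at the optimum: U(7.9182, 5.5852) = 2.2861.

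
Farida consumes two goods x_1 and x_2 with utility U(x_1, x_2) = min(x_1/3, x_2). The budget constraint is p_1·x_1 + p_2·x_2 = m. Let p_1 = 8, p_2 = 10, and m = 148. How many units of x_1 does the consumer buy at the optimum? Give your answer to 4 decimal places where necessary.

x_1* = 13.0588

With perfect complements, no substitution: consume in ratio x_1:x_2 = 3:1.
Budget: p_1·x_1 + p_2·(1/3)·x_1 = m, so (3·p_1 + p_2)·x_1 = 3·m.
Demand: x_1*(p_1,p_2,m) = 3·m/(3·p_1 + p_2), x_2* = m/(3·p_1 + p_2).
Here 3·8 + 10 = 34, giving x_1* = 13.0588.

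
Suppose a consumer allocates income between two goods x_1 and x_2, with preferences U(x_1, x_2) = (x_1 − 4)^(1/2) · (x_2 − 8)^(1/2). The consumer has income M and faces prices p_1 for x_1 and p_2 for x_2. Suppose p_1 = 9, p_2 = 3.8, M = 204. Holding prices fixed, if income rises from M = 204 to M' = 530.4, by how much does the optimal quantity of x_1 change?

Δx_1* = 18.1333

This is Cobb-Douglas in (x_1−4, x_2−8): tangency gives 0.5·p_2·(x_2−8) = 0.5·p_1·(x_1−4).
Substituting into the budget: x_1* = 4 + 0.5·(M − 4·p_1 − 8·p_2)/p_1, and x_2* = 8 + 0.5·(…)/p_2.
Discretionary income = 204 − 4·9 − 8·3.8 = 137.6; x_1* = 4 + 0.5·137.6/9 = 11.6444.
At M' = 530.4: x_1* = 29.7778. Change: 29.7778 − 11.6444 = 18.1333.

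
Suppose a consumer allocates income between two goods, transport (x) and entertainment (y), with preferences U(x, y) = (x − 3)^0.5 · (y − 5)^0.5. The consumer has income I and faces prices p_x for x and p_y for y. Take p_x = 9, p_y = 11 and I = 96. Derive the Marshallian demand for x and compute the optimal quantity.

This is Cobb-Douglas in (x−3, y−5): tangency gives 0.5·p_y·(y−5) = 0.5·p_x·(x−3).
After buying the subsistence bundle (3, 5), a share 0.5 of the remaining income goes to x: x* = 3 + 0.5·(I − 3p_x − 5p_y)/p_x.
Discretionary income = 96 − 3·9 − 5·11 = 14; x* = 3 + 0.5·14/9 = 3.7778.

x* = 3.7778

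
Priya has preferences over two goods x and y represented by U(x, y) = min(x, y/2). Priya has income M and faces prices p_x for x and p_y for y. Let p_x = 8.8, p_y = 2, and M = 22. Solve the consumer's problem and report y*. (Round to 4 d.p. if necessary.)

y* = 3.4375

Leontief preferences: the optimum is at the kink where x/1 = y/2, i.e. y = 2·x.
Budget: p_x·x + p_y·2·x = M, so (p_x + 2·p_y)·x = M.
Demand: x*(p_x,p_y,M) = M/(p_x + 2·p_y), y* = 2·M/(p_x + 2·p_y).
Here 8.8 + 2·2 = 12.8, giving y* = 3.4375.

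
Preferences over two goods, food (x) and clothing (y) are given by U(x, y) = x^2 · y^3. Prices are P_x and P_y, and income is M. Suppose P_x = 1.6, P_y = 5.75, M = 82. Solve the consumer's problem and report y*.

y* = 8.5565

Tangency: MRS = (2/3)·y/x = P_x/P_y.
So 2·P_y·y = 3·P_x·x; combined with the budget, a share 0.4 of income goes to x.
Demand: x*(P_x,P_y,M) = 0.4·M/P_x and y* = 0.6·M/P_y.
At P_x=1.6, P_y=5.75, M=82: y* = 0.6·82/5.75 = 8.5565.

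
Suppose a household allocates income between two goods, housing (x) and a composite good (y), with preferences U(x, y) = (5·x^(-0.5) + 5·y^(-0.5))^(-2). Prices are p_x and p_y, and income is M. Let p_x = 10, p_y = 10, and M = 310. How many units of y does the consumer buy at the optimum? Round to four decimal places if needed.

y* = 15.5

MU_x ∝ 5·x^(-1.5), MU_y ∝ 5·y^(-1.5), so MRS = (y/x)^(1.5) = p_x/p_y.
Hence y/x = (p_x/p_y)^(1/(1.5)), i.e. raised to the 2/3 power.
With the ratio pinned down, the budget gives x* = M/(p_x + p_y·(y/x)) and y* = (y/x)·x*.
Numerically y/x = 1, so x* = 310/(10 + 10·1) = 15.5 and y* = 1·15.5 = 15.5.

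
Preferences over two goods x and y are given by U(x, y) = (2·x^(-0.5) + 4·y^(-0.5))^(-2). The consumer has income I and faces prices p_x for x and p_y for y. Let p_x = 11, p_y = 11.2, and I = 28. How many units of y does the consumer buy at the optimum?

MRS = MU_x/MU_y = (1/2)·(y/x)^(1.5). Set equal to p_x/p_y.
Solve for the ratio: y/x = [2·p_x/p_y]^(2/3).
Substitute y = (y/x)·x into the budget: x* = I/(p_x + p_y·(y/x)).
Numerically y/x = 1.568447, so x* = 28/(11 + 11.2·1.568447) = 0.9802 and y* = 1.568447·0.9802 = 1.5373.

y* = 1.5373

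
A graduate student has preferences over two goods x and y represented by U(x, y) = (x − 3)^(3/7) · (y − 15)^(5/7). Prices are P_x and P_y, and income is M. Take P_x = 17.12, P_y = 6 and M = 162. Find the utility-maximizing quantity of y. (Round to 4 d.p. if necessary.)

y* = 17.15

Substituting into the budget: x* = 3 + 0.375·(M − 3·P_x − 15·P_y)/P_x, and y* = 15 + 0.625·(…)/P_y.
Discretionary income = 162 − 3·17.12 − 15·6 = 20.64; y* = 15 + 0.625·20.64/6 = 17.15.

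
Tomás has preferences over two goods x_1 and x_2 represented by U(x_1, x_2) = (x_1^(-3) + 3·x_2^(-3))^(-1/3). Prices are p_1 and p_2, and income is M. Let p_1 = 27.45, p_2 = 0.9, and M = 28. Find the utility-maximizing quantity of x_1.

x_1* = 0.9261

With the ratio pinned down, the budget gives x_1* = M/(p_1 + p_2·(x_2/x_1)) and x_2* = (x_2/x_1)·x_1*.
Numerically x_2/x_1 = 3.092824, so x_1* = 28/(27.45 + 0.9·3.092824) = 0.9261.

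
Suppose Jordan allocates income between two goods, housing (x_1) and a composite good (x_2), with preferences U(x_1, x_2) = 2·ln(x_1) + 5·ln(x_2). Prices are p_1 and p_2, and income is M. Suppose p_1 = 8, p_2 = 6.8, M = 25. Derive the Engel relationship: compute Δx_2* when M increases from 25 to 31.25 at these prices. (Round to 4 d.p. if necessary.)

Tangency: MRS = (2/5)·x_2/x_1 = p_1/p_2.
Rearranging, p_2·x_2 = (5/2)·p_1·x_1. Substituting into the budget gives p_1·x_1·(1 + (5/2)) = M.
Demand: x_1*(p_1,p_2,M) = 2/7·M/p_1 and x_2* = 5/7·M/p_2.
At p_1=8, p_2=6.8, M=25: x_2* = 5/7·25/6.8 = 2.6261.
At M' = 31.25: x_2* = 3.2826. Change: 3.2826 − 2.6261 = 0.6565.

Δx_2* = 0.6565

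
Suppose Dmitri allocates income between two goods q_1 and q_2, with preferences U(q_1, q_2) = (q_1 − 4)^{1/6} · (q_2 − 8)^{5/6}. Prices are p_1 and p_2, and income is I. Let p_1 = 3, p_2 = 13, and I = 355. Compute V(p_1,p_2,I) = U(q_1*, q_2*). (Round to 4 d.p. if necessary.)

After buying the subsistence bundle (4, 8), a share 1/6 of the remaining income goes to q_1: q_1* = 4 + 1/6·(I − 4p_1 − 8p_2)/p_1.
Discretionary income = 355 − 4·3 − 8·13 = 239; q_1* = 4 + 1/6·239/3 = 17.2778; q_2* = 8 + 5/6·239/13 = 23.3205.
Utility at the optimum: U(17.2778, 23.3205) = 14.9594.

V = 14.9594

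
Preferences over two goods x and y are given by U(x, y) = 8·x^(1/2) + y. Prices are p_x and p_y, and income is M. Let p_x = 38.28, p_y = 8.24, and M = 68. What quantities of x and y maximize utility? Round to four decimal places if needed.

x* = 0.7414, y* = 4.8083

MU_x = 4/√x, MU_y = 1. Tangency: 4/√x = p_x/p_y.
Thus x* = (4·p_y/p_x)² — independent of M — with the rest of income spent on y.
Plugging in: x* = (4·8.24/38.28)² = 0.7414, y* = 4.8083.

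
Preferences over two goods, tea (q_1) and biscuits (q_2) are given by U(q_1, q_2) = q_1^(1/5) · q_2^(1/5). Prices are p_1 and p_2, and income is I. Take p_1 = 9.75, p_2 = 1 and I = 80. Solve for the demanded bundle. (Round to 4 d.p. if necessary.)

Tangency: MRS = q_2/q_1 = p_1/p_2.
Rearranging, p_2·q_2 = p_1·q_1. Substituting into the budget gives p_1·q_1·(1 + 1) = I.
Demand: q_1*(p_1,p_2,I) = 0.5·I/p_1 and q_2* = 0.5·I/p_2.
At p_1=9.75, p_2=1, I=80: q_1* = 0.5·80/9.75 = 4.1026, q_2* = 40.

q_1* = 4.1026, q_2* = 40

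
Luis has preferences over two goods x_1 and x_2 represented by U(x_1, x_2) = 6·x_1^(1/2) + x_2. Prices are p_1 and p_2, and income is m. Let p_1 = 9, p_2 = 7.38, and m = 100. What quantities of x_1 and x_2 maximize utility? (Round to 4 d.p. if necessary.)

x_1* = 6.0516, x_2* = 6.1701

Set MRS = p_1/p_2: 3·x_1^(−1/2) = p_1/p_2.
Solve: √x_1 = 3·p_2/p_1, so x_1*(p_1,p_2) = (3·p_2/p_1)², and x_2* = (m − p_1·x_1*)/p_2.
Plugging in: x_1* = (3·7.38/9)² = 6.0516, x_2* = 6.1701.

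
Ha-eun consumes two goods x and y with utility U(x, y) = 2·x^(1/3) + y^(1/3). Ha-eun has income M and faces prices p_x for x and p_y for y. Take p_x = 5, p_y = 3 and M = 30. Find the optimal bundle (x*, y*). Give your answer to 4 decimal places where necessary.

x* = 4.1196, y* = 3.1339

Substitute y = (y/x)·x into the budget: x* = M/(p_x + p_y·(y/x)).
Numerically y/x = 0.760726, so x* = 30/(5 + 3·0.760726) = 4.1196 and y* = 0.760726·4.1196 = 3.1339.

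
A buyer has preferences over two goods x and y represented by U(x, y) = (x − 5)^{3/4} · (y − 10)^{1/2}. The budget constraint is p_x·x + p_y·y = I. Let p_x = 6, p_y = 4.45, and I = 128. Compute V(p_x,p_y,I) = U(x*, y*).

MRS = (3/2)·(y−10)/(x−5). Tangency with p_x/p_y gives y−10 = (2/3)·(p_x/p_y)·(x−5).
After buying the subsistence bundle (5, 10), a share 0.6 of the remaining income goes to x: x* = 5 + 0.6·(I − 5p_x − 10p_y)/p_x.
Discretionary income = 128 − 5·6 − 10·4.45 = 53.5; x* = 5 + 0.6·53.5/6 = 10.35; y* = 10 + 0.4·53.5/4.45 = 14.809.
Utility at the optimum: U(10.35, 14.809) = 7.7142.

V = 7.7142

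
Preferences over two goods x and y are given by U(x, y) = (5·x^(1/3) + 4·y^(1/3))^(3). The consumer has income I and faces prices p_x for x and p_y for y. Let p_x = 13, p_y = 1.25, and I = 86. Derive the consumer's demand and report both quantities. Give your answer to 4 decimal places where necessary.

MU_x ∝ 5·x^(-2/3), MU_y ∝ 4·y^(-2/3), so MRS = (5/4)·(y/x)^(2/3) = p_x/p_y.
Solve for the ratio: y/x = [(4/5)·p_x/p_y]^(1.5).
Substitute y = (y/x)·x into the budget: x* = I/(p_x + p_y·(y/x)).
Numerically y/x = 23.998549, so x* = 86/(13 + 1.25·23.998549) = 2.0001 and y* = 23.998549·2.0001 = 47.9991.

x* = 2.0001, y* = 47.9991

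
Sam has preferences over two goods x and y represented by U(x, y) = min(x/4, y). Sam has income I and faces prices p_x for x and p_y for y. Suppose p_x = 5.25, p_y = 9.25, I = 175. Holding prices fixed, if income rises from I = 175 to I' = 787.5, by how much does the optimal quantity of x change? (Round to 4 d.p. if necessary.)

With perfect complements, no substitution: consume in ratio x:y = 4:1.
Budget: p_x·x + p_y·(1/4)·x = I, so (4·p_x + p_y)·x = 4·I.
Demand: x*(p_x,p_y,I) = 4·I/(4·p_x + p_y), y* = I/(4·p_x + p_y).
Here 4·5.25 + 9.25 = 30.25, giving x* = 23.1405.
At I' = 787.5: x* = 104.1322. Change: 104.1322 − 23.1405 = 80.9917.

Δx* = 80.9917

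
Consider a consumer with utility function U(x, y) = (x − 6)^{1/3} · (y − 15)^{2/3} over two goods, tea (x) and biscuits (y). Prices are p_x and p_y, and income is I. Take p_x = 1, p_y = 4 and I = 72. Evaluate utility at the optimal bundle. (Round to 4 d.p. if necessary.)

V = 1.2599

Discretionary income = 72 − 6·1 − 15·4 = 6; x* = 6 + 1/3·6/1 = 8; y* = 15 + 2/3·6/4 = 16.
Utility at the optimum: U(8, 16) = 1.2599.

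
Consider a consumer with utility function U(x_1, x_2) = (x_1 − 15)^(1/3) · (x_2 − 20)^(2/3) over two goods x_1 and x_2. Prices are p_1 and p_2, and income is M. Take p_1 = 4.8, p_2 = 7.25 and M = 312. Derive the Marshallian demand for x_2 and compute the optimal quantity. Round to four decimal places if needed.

x_2* = 28.7356

This is Cobb-Douglas in (x_1−15, x_2−20): tangency gives 1/3·p_2·(x_2−20) = 2/3·p_1·(x_1−15).
After buying the subsistence bundle (15, 20), a share 1/3 of the remaining income goes to x_1: x_1* = 15 + 1/3·(M − 15p_1 − 20p_2)/p_1.
Discretionary income = 312 − 15·4.8 − 20·7.25 = 95; x_2* = 20 + 2/3·95/7.25 = 28.7356.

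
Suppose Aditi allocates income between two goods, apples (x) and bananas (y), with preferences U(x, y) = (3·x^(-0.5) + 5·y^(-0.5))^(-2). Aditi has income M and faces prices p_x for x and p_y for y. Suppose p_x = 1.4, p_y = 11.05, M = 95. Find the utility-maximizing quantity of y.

From the CES first-order condition, (3/5)·(y/x)^(1.5) = p_x/p_y.
Solve for the ratio: y/x = [(5/3)·p_x/p_y]^(2/3).
With the ratio pinned down, the budget gives x* = M/(p_x + p_y·(y/x)) and y* = (y/x)·x*.
Numerically y/x = 0.354603, so x* = 95/(1.4 + 11.05·0.354603) = 17.8626 and y* = 0.354603·17.8626 = 6.3341.

y* = 6.3341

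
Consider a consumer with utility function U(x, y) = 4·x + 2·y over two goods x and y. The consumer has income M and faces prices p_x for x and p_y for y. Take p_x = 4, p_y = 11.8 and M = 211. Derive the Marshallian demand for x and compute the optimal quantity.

Perfect substitutes: compare marginal utility per dollar. 4/p_x vs 2/p_y → 1 vs 0.1695.
x gives more utility per dollar, so spend all income on x: x* = M/p_x, y* = 0.
Numerically: x* = 52.75, y* = 0.

x* = 52.75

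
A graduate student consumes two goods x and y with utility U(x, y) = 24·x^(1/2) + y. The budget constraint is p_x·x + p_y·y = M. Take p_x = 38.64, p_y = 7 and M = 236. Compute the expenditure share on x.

share on x = 0.7738

Utility is quasi-linear in y; the FOC for x is 12/√x = p_x/p_y.
Thus x* = (12·p_y/p_x)² — independent of M — with the rest of income spent on y.
Plugging in: x* = (12·7/38.64)² = 4.7259, y* = 7.6273.
Expenditure on x: 38.64·4.7259 = 182.6087; share = 0.7738.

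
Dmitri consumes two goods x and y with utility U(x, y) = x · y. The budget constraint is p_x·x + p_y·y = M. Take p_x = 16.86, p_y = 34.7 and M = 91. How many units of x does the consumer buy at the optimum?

x* = 2.6987

Tangency: MRS = y/x = p_x/p_y.
Rearranging, p_y·y = p_x·x. Substituting into the budget gives p_x·x·(1 + 1) = M.
Demand: x*(p_x,p_y,M) = 0.5·M/p_x and y* = 0.5·M/p_y.
At p_x=16.86, p_y=34.7, M=91: x* = 0.5·91/16.86 = 2.6987.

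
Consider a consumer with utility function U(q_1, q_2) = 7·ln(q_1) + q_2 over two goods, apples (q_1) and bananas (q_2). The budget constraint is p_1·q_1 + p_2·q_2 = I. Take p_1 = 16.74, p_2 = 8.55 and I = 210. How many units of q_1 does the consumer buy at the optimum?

Set MRS = p_1/p_2: (7/q_1)/1 = p_1/p_2.
So q_1*(p_1,p_2) = 7·p_2/p_1, independent of income; and q_2* = (I − 7·p_2)/p_2.
At the given prices: q_1* = 7·8.55/16.74 = 3.5753.

q_1* = 3.5753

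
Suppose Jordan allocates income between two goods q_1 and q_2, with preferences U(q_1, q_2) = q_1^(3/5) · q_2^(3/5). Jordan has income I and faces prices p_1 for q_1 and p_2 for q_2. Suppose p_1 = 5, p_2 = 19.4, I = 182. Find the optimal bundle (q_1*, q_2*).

MU_q_1/MU_q_2 = (0.6·q_2)/(0.6·q_1); tangency sets this equal to p_1/p_2.
Rearranging, p_2·q_2 = p_1·q_1. Substituting into the budget gives p_1·q_1·(1 + 1) = I.
Demand: q_1*(p_1,p_2,I) = 0.5·I/p_1 and q_2* = 0.5·I/p_2.
At p_1=5, p_2=19.4, I=182: q_1* = 0.5·182/5 = 18.2, q_2* = 4.6907.

q_1* = 18.2, q_2* = 4.6907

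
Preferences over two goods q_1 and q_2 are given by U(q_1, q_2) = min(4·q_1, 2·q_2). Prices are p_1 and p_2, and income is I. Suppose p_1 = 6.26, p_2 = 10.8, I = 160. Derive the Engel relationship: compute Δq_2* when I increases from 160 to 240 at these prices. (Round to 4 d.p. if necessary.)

Δq_2* = 5.743

Demand: q_1*(p_1,p_2,I) = 2·I/(2·p_1 + 4·p_2), q_2* = 4·I/(2·p_1 + 4·p_2).
Here 2·6.26 + 4·10.8 = 55.72, giving q_2* = 11.486.
At I' = 240: q_2* = 17.229. Change: 17.229 − 11.486 = 5.743.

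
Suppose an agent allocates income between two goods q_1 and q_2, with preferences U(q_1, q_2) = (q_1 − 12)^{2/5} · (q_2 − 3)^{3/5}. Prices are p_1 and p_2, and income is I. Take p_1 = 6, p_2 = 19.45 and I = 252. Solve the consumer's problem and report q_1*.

This is Cobb-Douglas in (q_1−12, q_2−3): tangency gives 0.4·p_2·(q_2−3) = 0.6·p_1·(q_1−12).
Substituting into the budget: q_1* = 12 + 0.4·(I − 12·p_1 − 3·p_2)/p_1, and q_2* = 3 + 0.6·(…)/p_2.
Discretionary income = 252 − 12·6 − 3·19.45 = 121.65; q_1* = 12 + 0.4·121.65/6 = 20.11.

q_1* = 20.11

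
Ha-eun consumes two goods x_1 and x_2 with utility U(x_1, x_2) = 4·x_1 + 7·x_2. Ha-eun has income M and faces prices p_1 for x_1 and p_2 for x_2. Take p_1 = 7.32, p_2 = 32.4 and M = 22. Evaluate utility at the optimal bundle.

V = 12.0219

Perfect substitutes: compare marginal utility per dollar. 4/p_1 vs 7/p_2 → 0.5464 vs 0.216.
x_1 gives more utility per dollar, so spend all income on x_1: x_1* = M/p_1, x_2* = 0.
Numerically: x_1* = 3.0055, x_2* = 0.
Utility at the optimum: U(3.0055, 0) = 12.0219.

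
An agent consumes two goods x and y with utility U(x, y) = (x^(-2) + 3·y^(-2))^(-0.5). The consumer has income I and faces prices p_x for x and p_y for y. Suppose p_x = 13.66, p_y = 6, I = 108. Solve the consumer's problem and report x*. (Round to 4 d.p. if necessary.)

x* = 4.3124

MRS = MU_x/MU_y = (1/3)·(y/x)^(3). Set equal to p_x/p_y.
Solve for the ratio: y/x = [3·p_x/p_y]^(1/3).
Substitute y = (y/x)·x into the budget: x* = I/(p_x + p_y·(y/x)).
Numerically y/x = 1.897318, so x* = 108/(13.66 + 6·1.897318) = 4.3124.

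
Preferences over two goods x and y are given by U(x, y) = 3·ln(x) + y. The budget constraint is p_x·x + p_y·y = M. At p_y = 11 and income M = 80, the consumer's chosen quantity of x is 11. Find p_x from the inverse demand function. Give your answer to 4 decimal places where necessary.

Set MRS = p_x/p_y: (3/x)/1 = p_x/p_y.
So x*(p_x,p_y) = 3·p_y/p_x, independent of income; and y* = (M − 3·p_y)/p_y.
Set x* = 11 in the demand function and solve for p_x: p_x = 3.

p_x = 3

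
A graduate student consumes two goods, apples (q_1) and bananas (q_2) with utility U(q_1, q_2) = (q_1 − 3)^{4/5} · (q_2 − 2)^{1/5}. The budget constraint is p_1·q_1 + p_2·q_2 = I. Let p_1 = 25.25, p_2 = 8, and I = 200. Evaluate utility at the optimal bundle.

V = 3.271

This is Cobb-Douglas in (q_1−3, q_2−2): tangency gives 0.8·p_2·(q_2−2) = 0.2·p_1·(q_1−3).
After buying the subsistence bundle (3, 2), a share 0.8 of the remaining income goes to q_1: q_1* = 3 + 0.8·(I − 3p_1 − 2p_2)/p_1.
Discretionary income = 200 − 3·25.25 − 2·8 = 108.25; q_1* = 3 + 0.8·108.25/25.25 = 6.4297; q_2* = 2 + 0.2·108.25/8 = 4.7062.
Utility at the optimum: U(6.4297, 4.7062) = 3.271.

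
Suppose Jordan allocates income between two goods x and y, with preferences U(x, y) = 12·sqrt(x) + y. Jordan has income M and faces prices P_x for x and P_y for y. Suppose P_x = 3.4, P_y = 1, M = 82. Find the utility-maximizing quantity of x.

x* = 3.1142

MU_x = 6/√x, MU_y = 1. Tangency: 6/√x = P_x/P_y.
Thus x* = (6·P_y/P_x)² — independent of M — with the rest of income spent on y.
Plugging in: x* = (6·1/3.4)² = 3.1142.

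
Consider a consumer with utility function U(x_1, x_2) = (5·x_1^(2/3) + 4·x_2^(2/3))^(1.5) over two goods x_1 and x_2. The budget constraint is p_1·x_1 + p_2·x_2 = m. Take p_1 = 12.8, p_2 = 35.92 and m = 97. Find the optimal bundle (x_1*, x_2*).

x_1* = 7.1155, x_2* = 0.1649

From the CES first-order condition, (5/4)·(x_2/x_1)^(1/3) = p_1/p_2.
Solve for the ratio: x_2/x_1 = [(4/5)·p_1/p_2]^(3).
With the ratio pinned down, the budget gives x_1* = m/(p_1 + p_2·(x_2/x_1)) and x_2* = (x_2/x_1)·x_1*.
Numerically x_2/x_1 = 0.023168, so x_1* = 97/(12.8 + 35.92·0.023168) = 7.1155 and x_2* = 0.023168·7.1155 = 0.1649.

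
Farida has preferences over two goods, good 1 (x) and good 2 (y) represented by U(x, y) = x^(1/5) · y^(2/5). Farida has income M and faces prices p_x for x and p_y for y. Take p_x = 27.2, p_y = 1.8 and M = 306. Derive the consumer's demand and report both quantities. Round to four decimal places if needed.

Tangency: MRS = (1/2)·y/x = p_x/p_y.
Rearranging, p_y·y = 2·p_x·x. Substituting into the budget gives p_x·x·(1 + 2) = M.
Demand: x*(p_x,p_y,M) = 1/3·M/p_x and y* = 2/3·M/p_y.
At p_x=27.2, p_y=1.8, M=306: x* = 1/3·306/27.2 = 3.75, y* = 113.3333.

x* = 3.75, y* = 113.3333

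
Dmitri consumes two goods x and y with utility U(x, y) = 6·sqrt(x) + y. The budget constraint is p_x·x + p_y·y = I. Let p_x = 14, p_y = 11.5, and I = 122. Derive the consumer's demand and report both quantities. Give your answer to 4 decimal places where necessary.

x* = 6.0727, y* = 3.2158

MU_x = 3/√x, MU_y = 1. Tangency: 3/√x = p_x/p_y.
Solve: √x = 3·p_y/p_x, so x*(p_x,p_y) = (3·p_y/p_x)², and y* = (I − p_x·x*)/p_y.
Plugging in: x* = (3·11.5/14)² = 6.0727, y* = 3.2158.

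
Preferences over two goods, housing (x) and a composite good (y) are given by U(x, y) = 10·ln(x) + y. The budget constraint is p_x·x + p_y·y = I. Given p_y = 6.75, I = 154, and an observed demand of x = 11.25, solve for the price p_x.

p_x = 6

MU_x = 10/x, MU_y = 1. Tangency: 10/x = p_x/p_y.
So x*(p_x,p_y) = 10·p_y/p_x, independent of income; and y* = (I − 10·p_y)/p_y.
Set x* = 11.25 in the demand function and solve for p_x: p_x = 6.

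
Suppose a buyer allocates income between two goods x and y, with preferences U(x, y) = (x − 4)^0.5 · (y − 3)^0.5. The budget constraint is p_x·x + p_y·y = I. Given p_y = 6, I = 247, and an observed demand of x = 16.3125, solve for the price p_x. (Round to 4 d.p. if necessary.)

p_x = 8

MRS = (y−3)/(x−4). Tangency with p_x/p_y gives y−3 = (p_x/p_y)·(x−4).
After buying the subsistence bundle (4, 3), a share 0.5 of the remaining income goes to x: x* = 4 + 0.5·(I − 4p_x − 3p_y)/p_x.
Set x* = 16.3125 in the demand function and solve for p_x: p_x = 8.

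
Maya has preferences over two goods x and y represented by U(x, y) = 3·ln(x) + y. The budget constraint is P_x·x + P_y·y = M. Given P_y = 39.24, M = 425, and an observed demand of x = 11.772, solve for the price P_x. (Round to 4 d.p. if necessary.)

MU_x = 3/x, MU_y = 1. Tangency: 3/x = P_x/P_y.
So x*(P_x,P_y) = 3·P_y/P_x, independent of income; and y* = (M − 3·P_y)/P_y.
Set x* = 11.772 in the demand function and solve for P_x: P_x = 10.

P_x = 10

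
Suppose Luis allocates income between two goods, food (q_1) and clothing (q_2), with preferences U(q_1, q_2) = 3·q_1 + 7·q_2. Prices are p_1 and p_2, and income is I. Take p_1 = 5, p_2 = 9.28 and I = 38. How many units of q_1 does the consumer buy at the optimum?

q_1* = 0

Linear utility — the consumer picks whichever good has higher MU/price: 3/5 = 0.6 vs 7/9.28 = 0.7543.
q_2 gives more utility per dollar, so spend all income on q_2: q_2* = I/p_2, q_1* = 0.
Numerically: q_1* = 0, q_2* = 4.0948.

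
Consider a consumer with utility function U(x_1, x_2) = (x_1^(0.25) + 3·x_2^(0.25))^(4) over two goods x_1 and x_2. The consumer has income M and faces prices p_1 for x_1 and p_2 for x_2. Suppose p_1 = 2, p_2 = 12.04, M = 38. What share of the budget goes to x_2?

share on x_2 = 0.704

MRS = MU_x_1/MU_x_2 = (1/3)·(x_2/x_1)^(0.75). Set equal to p_1/p_2.
Hence x_2/x_1 = (3·p_1/p_2)^(1/(0.75)), i.e. raised to the 4/3 power.
Substitute x_2 = (x_2/x_1)·x_1 into the budget: x_1* = M/(p_1 + p_2·(x_2/x_1)).
Numerically x_2/x_1 = 0.395093, so x_1* = 38/(2 + 12.04·0.395093) = 5.6239 and x_2* = 0.395093·5.6239 = 2.2219.
Expenditure on x_2: 12.04·2.2219 = 26.7523; share = 0.704.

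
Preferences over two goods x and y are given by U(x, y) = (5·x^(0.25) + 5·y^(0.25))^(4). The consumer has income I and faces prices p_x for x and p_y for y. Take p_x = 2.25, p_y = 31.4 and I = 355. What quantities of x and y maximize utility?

MU_x ∝ 5·x^(-0.75), MU_y ∝ 5·y^(-0.75), so MRS = (y/x)^(0.75) = p_x/p_y.
Solve for the ratio: y/x = [p_x/p_y]^(4/3).
Substitute y = (y/x)·x into the budget: x* = I/(p_x + p_y·(y/x)).
Numerically y/x = 0.029763, so x* = 355/(2.25 + 31.4·0.029763) = 111.4759 and y* = 0.029763·111.4759 = 3.3178.

x* = 111.4759, y* = 3.3178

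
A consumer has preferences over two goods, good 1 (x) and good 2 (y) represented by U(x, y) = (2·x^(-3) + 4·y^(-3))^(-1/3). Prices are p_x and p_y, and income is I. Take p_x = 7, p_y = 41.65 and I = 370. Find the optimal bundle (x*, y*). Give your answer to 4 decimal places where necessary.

MU_x ∝ 2·x^(-4), MU_y ∝ 4·y^(-4), so MRS = (1/2)·(y/x)^(4) = p_x/p_y.
Solve for the ratio: y/x = [2·p_x/p_y]^(0.25).
With the ratio pinned down, the budget gives x* = I/(p_x + p_y·(y/x)) and y* = (y/x)·x*.
Numerically y/x = 0.761427, so x* = 370/(7 + 41.65·0.761427) = 9.5574 and y* = 0.761427·9.5574 = 7.2773.

x* = 9.5574, y* = 7.2773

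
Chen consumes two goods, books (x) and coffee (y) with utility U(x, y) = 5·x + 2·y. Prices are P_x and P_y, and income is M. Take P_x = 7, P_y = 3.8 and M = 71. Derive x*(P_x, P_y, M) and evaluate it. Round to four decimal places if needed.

Linear utility — the consumer picks whichever good has higher MU/price: 5/7 = 0.7143 vs 2/3.8 = 0.5263.
x gives more utility per dollar, so spend all income on x: x* = M/P_x, y* = 0.
Numerically: x* = 10.1429, y* = 0.

x* = 10.1429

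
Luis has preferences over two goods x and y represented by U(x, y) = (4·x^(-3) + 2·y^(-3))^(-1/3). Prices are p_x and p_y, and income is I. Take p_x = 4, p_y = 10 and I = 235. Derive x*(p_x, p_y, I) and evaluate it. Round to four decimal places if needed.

x* = 21.9885

MU_x ∝ 4·x^(-4), MU_y ∝ 2·y^(-4), so MRS = 2·(y/x)^(4) = p_x/p_y.
Hence y/x = ((1/2)·p_x/p_y)^(1/(4)), i.e. raised to the 0.25 power.
With the ratio pinned down, the budget gives x* = I/(p_x + p_y·(y/x)) and y* = (y/x)·x*.
Numerically y/x = 0.66874, so x* = 235/(4 + 10·0.66874) = 21.9885.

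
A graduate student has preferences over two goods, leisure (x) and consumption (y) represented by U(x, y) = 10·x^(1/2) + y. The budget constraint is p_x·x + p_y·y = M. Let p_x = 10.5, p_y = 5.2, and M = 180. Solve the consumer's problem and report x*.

Solve: √x = 5·p_y/p_x, so x*(p_x,p_y) = (5·p_y/p_x)², and y* = (M − p_x·x*)/p_y.
Plugging in: x* = (5·5.2/10.5)² = 6.1315.

x* = 6.1315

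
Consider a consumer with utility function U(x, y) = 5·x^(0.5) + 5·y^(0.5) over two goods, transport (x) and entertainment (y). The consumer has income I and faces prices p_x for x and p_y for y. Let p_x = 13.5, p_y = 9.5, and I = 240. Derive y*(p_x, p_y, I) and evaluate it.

MU_x ∝ 5·x^(-0.5), MU_y ∝ 5·y^(-0.5), so MRS = (y/x)^(0.5) = p_x/p_y.
Solve for the ratio: y/x = [p_x/p_y]^(2).
Substitute y = (y/x)·x into the budget: x* = I/(p_x + p_y·(y/x)).
Numerically y/x = 2.019391, so x* = 240/(13.5 + 9.5·2.019391) = 7.343 and y* = 2.019391·7.343 = 14.8284.

y* = 14.8284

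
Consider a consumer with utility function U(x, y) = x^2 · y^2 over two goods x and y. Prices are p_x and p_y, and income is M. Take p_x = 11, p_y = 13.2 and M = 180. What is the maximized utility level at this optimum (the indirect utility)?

V = 3111.9801

MU_x/MU_y = (2·y)/(2·x); tangency sets this equal to p_x/p_y.
So 2·p_y·y = 2·p_x·x; combined with the budget, a share 0.5 of income goes to x.
Demand: x*(p_x,p_y,M) = 0.5·M/p_x and y* = 0.5·M/p_y.
At p_x=11, p_y=13.2, M=180: x* = 0.5·180/11 = 8.1818, y* = 6.8182.
Utility at the optimum: U(8.1818, 6.8182) = 3111.9801.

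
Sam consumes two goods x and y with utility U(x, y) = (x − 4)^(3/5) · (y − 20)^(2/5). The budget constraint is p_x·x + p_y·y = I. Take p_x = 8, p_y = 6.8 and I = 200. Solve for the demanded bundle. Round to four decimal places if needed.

x* = 6.4, y* = 21.8824

MRS = (3/2)·(y−20)/(x−4). Tangency with p_x/p_y gives y−20 = (2/3)·(p_x/p_y)·(x−4).
After buying the subsistence bundle (4, 20), a share 0.6 of the remaining income goes to x: x* = 4 + 0.6·(I − 4p_x − 20p_y)/p_x.
Discretionary income = 200 − 4·8 − 20·6.8 = 32; x* = 4 + 0.6·32/8 = 6.4; y* = 20 + 0.4·32/6.8 = 21.8824.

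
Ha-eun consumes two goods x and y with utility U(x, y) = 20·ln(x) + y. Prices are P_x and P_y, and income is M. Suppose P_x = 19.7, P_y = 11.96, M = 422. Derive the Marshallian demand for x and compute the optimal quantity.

x* = 12.1421

Set MRS = P_x/P_y: (20/x)/1 = P_x/P_y.
So x*(P_x,P_y) = 20·P_y/P_x, independent of income; and y* = (M − 20·P_y)/P_y.
At the given prices: x* = 20·11.96/19.7 = 12.1421.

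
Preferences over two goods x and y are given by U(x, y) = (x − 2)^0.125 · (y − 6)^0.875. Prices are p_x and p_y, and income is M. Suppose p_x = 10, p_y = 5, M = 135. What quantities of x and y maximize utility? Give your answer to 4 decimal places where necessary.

x* = 3.0625, y* = 20.875

This is Cobb-Douglas in (x−2, y−6): tangency gives 0.125·p_y·(y−6) = 0.875·p_x·(x−2).
Substituting into the budget: x* = 2 + 0.125·(M − 2·p_x − 6·p_y)/p_x, and y* = 6 + 0.875·(…)/p_y.
Discretionary income = 135 − 2·10 − 6·5 = 85; x* = 2 + 0.125·85/10 = 3.0625; y* = 6 + 0.875·85/5 = 20.875.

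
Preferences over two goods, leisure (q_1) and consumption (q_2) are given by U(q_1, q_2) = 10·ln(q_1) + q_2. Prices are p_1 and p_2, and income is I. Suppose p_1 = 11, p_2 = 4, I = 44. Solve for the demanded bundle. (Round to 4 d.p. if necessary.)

q_1* = 3.6364, q_2* = 1

Set MRS = p_1/p_2: (10/q_1)/1 = p_1/p_2.
So q_1*(p_1,p_2) = 10·p_2/p_1, independent of income; and q_2* = (I − 10·p_2)/p_2.
At the given prices: q_1* = 10·4/11 = 3.6364, and q_2* = 1.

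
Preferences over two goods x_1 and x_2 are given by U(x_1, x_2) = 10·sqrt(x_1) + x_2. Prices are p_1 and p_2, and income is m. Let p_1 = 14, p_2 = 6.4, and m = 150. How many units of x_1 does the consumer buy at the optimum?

x_1* = 5.2245

Utility is quasi-linear in x_2; the FOC for x_1 is 5/√x_1 = p_1/p_2.
Thus x_1* = (5·p_2/p_1)² — independent of m — with the rest of income spent on x_2.
Plugging in: x_1* = (5·6.4/14)² = 5.2245.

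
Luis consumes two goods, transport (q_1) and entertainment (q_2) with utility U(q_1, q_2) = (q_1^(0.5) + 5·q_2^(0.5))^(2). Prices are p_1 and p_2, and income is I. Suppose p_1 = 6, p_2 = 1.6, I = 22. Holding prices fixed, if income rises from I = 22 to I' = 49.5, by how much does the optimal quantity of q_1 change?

Δq_1* = 0.0484

From the CES first-order condition, (1/5)·(q_2/q_1)^(0.5) = p_1/p_2.
Hence q_2/q_1 = (5·p_1/p_2)^(1/(0.5)), i.e. raised to the 2 power.
Substitute q_2 = (q_2/q_1)·q_1 into the budget: q_1* = I/(p_1 + p_2·(q_2/q_1)).
Numerically q_2/q_1 = 351.5625, so q_1* = 22/(6 + 1.6·351.5625) = 0.0387.
At I' = 49.5: q_1* = 0.0871. Change: 0.0871 − 0.0387 = 0.0484.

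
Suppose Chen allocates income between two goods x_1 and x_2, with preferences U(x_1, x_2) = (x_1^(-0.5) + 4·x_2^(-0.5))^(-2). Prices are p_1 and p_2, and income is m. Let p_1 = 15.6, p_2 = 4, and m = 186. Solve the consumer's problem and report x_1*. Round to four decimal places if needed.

x_1* = 4.5843

MRS = MU_x_1/MU_x_2 = (1/4)·(x_2/x_1)^(1.5). Set equal to p_1/p_2.
Hence x_2/x_1 = (4·p_1/p_2)^(1/(1.5)), i.e. raised to the 2/3 power.
Substitute x_2 = (x_2/x_1)·x_1 into the budget: x_1* = m/(p_1 + p_2·(x_2/x_1)).
Numerically x_2/x_1 = 6.243332, so x_1* = 186/(15.6 + 4·6.243332) = 4.5843.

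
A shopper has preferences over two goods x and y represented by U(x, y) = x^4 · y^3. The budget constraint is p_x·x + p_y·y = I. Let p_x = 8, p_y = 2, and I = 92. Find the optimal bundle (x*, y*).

x* = 6.5714, y* = 19.7143

The MRS is (4/3)·y/x. Set MRS = p_x/p_y.
Rearranging, p_y·y = (3/4)·p_x·x. Substituting into the budget gives p_x·x·(1 + (3/4)) = I.
Demand: x*(p_x,p_y,I) = 4/7·I/p_x and y* = 3/7·I/p_y.
At p_x=8, p_y=2, I=92: x* = 4/7·92/8 = 6.5714, y* = 19.7143.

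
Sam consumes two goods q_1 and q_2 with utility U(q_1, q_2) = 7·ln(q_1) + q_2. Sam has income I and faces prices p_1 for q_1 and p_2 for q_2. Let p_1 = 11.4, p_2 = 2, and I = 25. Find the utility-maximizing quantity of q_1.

Set MRS = p_1/p_2: (7/q_1)/1 = p_1/p_2.
So q_1*(p_1,p_2) = 7·p_2/p_1, independent of income; and q_2* = (I − 7·p_2)/p_2.
At the given prices: q_1* = 7·2/11.4 = 1.2281.

q_1* = 1.2281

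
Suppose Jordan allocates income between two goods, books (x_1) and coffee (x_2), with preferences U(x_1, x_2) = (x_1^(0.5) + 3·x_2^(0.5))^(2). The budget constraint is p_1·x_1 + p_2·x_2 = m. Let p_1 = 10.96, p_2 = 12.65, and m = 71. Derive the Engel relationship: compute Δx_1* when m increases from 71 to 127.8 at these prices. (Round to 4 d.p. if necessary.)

MRS = MU_x_1/MU_x_2 = (1/3)·(x_2/x_1)^(0.5). Set equal to p_1/p_2.
Solve for the ratio: x_2/x_1 = [3·p_1/p_2]^(2).
Substitute x_2 = (x_2/x_1)·x_1 into the budget: x_1* = m/(p_1 + p_2·(x_2/x_1)).
Numerically x_2/x_1 = 6.75589, so x_1* = 71/(10.96 + 12.65·6.75589) = 0.7363.
At m' = 127.8: x_1* = 1.3254. Change: 1.3254 − 0.7363 = 0.5891.

Δx_1* = 0.5891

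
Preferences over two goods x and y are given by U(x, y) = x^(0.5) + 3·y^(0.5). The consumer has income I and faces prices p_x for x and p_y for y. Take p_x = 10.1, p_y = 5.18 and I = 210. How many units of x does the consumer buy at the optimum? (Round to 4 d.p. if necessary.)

Substitute y = (y/x)·x into the budget: x* = I/(p_x + p_y·(y/x)).
Numerically y/x = 34.215724, so x* = 210/(10.1 + 5.18·34.215724) = 1.121.

x* = 1.121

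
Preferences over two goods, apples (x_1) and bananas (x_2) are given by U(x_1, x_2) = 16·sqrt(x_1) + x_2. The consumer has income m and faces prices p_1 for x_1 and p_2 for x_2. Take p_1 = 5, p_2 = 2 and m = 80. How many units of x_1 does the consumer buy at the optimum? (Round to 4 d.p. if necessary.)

x_1* = 10.24

Set MRS = p_1/p_2: 8·x_1^(−1/2) = p_1/p_2.
Thus x_1* = (8·p_2/p_1)² — independent of m — with the rest of income spent on x_2.
Plugging in: x_1* = (8·2/5)² = 10.24.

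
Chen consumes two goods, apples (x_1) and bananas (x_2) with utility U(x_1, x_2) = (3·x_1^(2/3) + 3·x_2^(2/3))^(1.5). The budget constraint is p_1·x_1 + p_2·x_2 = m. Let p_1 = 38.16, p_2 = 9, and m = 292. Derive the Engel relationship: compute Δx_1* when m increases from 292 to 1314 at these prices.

From the CES first-order condition, (x_2/x_1)^(1/3) = p_1/p_2.
Hence x_2/x_1 = (p_1/p_2)^(1/(1/3)), i.e. raised to the 3 power.
With the ratio pinned down, the budget gives x_1* = m/(p_1 + p_2·(x_2/x_1)) and x_2* = (x_2/x_1)·x_1*.
Numerically x_2/x_1 = 76.225024, so x_1* = 292/(38.16 + 9·76.225024) = 0.4032.
At m' = 1314: x_1* = 1.8145. Change: 1.8145 − 0.4032 = 1.4112.

Δx_1* = 1.4112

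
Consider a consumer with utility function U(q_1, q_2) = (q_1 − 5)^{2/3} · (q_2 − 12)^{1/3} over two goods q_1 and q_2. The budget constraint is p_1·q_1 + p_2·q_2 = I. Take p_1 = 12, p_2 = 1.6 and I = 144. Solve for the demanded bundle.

q_1* = 8.6, q_2* = 25.5

After buying the subsistence bundle (5, 12), a share 2/3 of the remaining income goes to q_1: q_1* = 5 + 2/3·(I − 5p_1 − 12p_2)/p_1.
Discretionary income = 144 − 5·12 − 12·1.6 = 64.8; q_1* = 5 + 2/3·64.8/12 = 8.6; q_2* = 12 + 1/3·64.8/1.6 = 25.5.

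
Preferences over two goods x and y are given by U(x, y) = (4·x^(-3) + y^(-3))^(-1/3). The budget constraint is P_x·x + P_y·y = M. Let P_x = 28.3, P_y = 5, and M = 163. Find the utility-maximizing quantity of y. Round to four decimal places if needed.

y* = 5.267

MRS = MU_x/MU_y = 4·(y/x)^(4). Set equal to P_x/P_y.
Solve for the ratio: y/x = [(1/4)·P_x/P_y]^(0.25).
With the ratio pinned down, the budget gives x* = M/(P_x + P_y·(y/x)) and y* = (y/x)·x*.
Numerically y/x = 1.090659, so x* = 163/(28.3 + 5·1.090659) = 4.8292 and y* = 1.090659·4.8292 = 5.267.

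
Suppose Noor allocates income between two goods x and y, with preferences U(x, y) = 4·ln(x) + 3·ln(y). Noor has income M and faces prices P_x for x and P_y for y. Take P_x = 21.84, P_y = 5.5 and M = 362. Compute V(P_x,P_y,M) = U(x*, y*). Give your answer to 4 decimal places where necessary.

V = 19.0119

Demand: x*(P_x,P_y,M) = 4/7·M/P_x and y* = 3/7·M/P_y.
At P_x=21.84, P_y=5.5, M=362: x* = 4/7·362/21.84 = 9.4715, y* = 28.2078.
Utility at the optimum: U(9.4715, 28.2078) = 19.0119.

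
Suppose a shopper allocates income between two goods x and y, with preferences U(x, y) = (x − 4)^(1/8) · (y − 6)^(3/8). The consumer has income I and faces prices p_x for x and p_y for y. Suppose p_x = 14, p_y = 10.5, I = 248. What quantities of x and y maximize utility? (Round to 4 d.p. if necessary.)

Let x' = x−4, y' = y−6. MRS = (1/3)·y'/x' = p_x/p_y.
After buying the subsistence bundle (4, 6), a share 0.25 of the remaining income goes to x: x* = 4 + 0.25·(I − 4p_x − 6p_y)/p_x.
Discretionary income = 248 − 4·14 − 6·10.5 = 129; x* = 4 + 0.25·129/14 = 6.3036; y* = 6 + 0.75·129/10.5 = 15.2143.

x* = 6.3036, y* = 15.2143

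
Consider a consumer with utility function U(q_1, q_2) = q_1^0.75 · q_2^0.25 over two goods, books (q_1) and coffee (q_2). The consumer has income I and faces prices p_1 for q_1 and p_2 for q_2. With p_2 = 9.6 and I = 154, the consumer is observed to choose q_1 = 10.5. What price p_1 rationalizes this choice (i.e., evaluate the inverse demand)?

p_1 = 11

Tangency: MRS = 3·q_2/q_1 = p_1/p_2.
So 0.75·p_2·q_2 = 0.25·p_1·q_1; combined with the budget, a share 0.75 of income goes to q_1.
Demand: q_1*(p_1,p_2,I) = 0.75·I/p_1 and q_2* = 0.25·I/p_2.
Set q_1* = 10.5 in the demand function and solve for p_1: p_1 = 11.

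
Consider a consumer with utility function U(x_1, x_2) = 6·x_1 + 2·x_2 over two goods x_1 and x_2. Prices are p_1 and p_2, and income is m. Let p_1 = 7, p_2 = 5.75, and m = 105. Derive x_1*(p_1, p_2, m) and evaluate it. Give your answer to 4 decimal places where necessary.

Linear utility — the consumer picks whichever good has higher MU/price: 6/7 = 0.8571 vs 2/5.75 = 0.3478.
x_1 gives more utility per dollar, so spend all income on x_1: x_1* = m/p_1, x_2* = 0.
Numerically: x_1* = 15, x_2* = 0.

x_1* = 15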